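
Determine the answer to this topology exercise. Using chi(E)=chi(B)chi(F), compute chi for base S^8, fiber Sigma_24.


chi(S^8) = 2 (n even), chi(Sigma_24) = 2 - 2*24 = -46.
chi(E) = 2 * (-46) = -92

-92


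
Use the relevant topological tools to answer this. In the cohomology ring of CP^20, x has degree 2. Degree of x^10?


|x| = 2 in H^*(CP^n).
|x^10| = 10 * |x| = 10 * 2 = 20

20


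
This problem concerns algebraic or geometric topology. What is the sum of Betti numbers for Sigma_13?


For Sigma_13: b_0 = 1, b_1 = 2g = 26, b_2 = 1.
Total = 1 + 26 + 1 = 28

28


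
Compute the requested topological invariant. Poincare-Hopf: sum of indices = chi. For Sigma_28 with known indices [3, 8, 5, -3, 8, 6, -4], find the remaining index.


Poincare-Hopf: sum of indices = chi(M).
chi(Sigma_28) = 2 - 2*28 = -54.
Sum of known indices = 23.
x = chi - (sum known) = -54 - (23) = -77

-77


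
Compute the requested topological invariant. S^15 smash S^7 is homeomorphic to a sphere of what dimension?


S^m ^ S^n = S^{m+n}.
k = 15 + 7 = 22

22


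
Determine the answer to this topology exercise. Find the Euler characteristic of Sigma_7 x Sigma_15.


chi(Sigma_7) = 2 - 2*7 = -12
chi(Sigma_15) = 2 - 2*15 = -28
chi(product) = (-12) * (-28) = 336

336


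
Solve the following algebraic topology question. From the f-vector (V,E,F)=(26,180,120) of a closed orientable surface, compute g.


chi = V - E + F = 26 - 180 + 120 = -34
For orientable closed surface: chi = 2 - 2g, so g = (2 - chi)/2.
g = (2 - (-34)) / 2 = 36 / 2 = 18

18


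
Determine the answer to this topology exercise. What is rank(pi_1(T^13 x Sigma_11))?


pi_1(A x B) = pi_1(A) x pi_1(B); rank of abelianization = b_1.
b_1(T^13) = 13, b_1(Sigma_11) = 2*11 = 22.
b_1(product) = 13 + 22 = 35

35


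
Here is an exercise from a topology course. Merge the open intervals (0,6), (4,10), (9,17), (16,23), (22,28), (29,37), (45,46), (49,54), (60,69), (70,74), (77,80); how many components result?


Sort and merge overlapping open intervals.
Merged: (0,28), (29,37), (45,46), (49,54), (60,69), (70,74), (77,80).
Number of components = 7

7


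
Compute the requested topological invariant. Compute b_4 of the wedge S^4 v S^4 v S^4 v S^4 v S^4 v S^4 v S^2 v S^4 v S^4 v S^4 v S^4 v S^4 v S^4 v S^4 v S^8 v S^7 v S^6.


For a wedge of spheres, H_k (k>0) is free on one generator per sphere of dimension k.
Spheres of dimension 4: count = 13.
b_4 = 13

13


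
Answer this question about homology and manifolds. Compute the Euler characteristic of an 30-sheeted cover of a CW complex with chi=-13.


For a finite covering: chi(E) = (number of sheets) * chi(B).
chi(E) = 30 * (-13) = -390

-390


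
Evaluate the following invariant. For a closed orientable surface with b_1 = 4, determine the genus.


For a closed orientable surface: b_1 = 2g.
4 = 2g
g = 4 / 2 = 2

2


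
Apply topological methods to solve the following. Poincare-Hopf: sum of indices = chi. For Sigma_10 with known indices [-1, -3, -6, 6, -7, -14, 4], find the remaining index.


Poincare-Hopf: sum of indices = chi(M).
chi(Sigma_10) = 2 - 2*10 = -18.
Sum of known indices = -21.
x = chi - (sum known) = -18 - (-21) = 3

3


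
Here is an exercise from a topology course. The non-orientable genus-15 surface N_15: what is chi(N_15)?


For a non-orientable closed surface with k crosscaps: chi = 2 - k.
Here k = 15.
chi = 2 - 15 = -13

-13


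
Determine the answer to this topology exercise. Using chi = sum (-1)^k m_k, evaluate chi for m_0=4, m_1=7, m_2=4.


Morse theory: chi(M) = sum_k (-1)^k m_k where m_k = #(index-k critical points).
= (4) + (-7) + (4) = 1

1


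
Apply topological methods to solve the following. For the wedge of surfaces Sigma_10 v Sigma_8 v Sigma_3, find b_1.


For a wedge X v Y: reduced H_k(X v Y) = H_k(X) + H_k(Y).
Each Sigma_g contributes b_1 = 2g.
b_1 = 20 + 16 + 6 = 42

42


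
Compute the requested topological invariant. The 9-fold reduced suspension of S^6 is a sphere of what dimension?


Each suspension raises dimension by 1: Sigma S^n = S^{n+1}.
Sigma^9 S^6 = S^{6+9} = S^15

15


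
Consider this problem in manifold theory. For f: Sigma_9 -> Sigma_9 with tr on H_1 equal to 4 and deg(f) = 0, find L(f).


L(f) = tr(f_0*) - tr(f_1*) + tr(f_2*).
= 1 - (4) + (0)
= -3

-3


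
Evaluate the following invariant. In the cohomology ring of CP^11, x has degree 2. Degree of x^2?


|x| = 2 in H^*(CP^n).
|x^2| = 2 * |x| = 2 * 2 = 4

4


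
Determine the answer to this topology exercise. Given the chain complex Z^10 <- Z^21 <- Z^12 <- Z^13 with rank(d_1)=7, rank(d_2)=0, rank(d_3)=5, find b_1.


rank H_k = rank(ker d_k) - rank(im d_{k+1}).
rank(ker d_1) = rank(C_1) - rank(d_1) = 21 - 7 = 14.
rank(im d_{1+1}) = 0.
rank H_1 = 14 - 0 = 14

14


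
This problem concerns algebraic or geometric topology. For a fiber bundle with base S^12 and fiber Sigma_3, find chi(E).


chi(S^12) = 2 (n even), chi(Sigma_3) = 2 - 2*3 = -4.
chi(E) = 2 * (-4) = -8

-8


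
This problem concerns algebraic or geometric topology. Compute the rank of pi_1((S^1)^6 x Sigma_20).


pi_1(A x B) = pi_1(A) x pi_1(B); rank of abelianization = b_1.
b_1(T^6) = 6, b_1(Sigma_20) = 2*20 = 40.
b_1(product) = 6 + 40 = 46

46


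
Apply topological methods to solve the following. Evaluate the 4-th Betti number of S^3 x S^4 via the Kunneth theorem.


Each S^d has Poincare polynomial 1 + t^d.
The product S^3 x S^4 has Poincare polynomial prod(1+t^d_i).
Expanding: b_0=1, b_3=1, b_4=1, b_7=1.
b_4 = 1

1


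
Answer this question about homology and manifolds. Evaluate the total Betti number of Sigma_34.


For Sigma_34: b_0 = 1, b_1 = 2g = 68, b_2 = 1.
Total = 1 + 68 + 1 = 70

70


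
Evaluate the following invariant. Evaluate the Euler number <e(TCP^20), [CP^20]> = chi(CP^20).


For any closed oriented manifold, <e(TM),[M]> = chi(M).
chi(CP^20) = 20+1 = 21

21


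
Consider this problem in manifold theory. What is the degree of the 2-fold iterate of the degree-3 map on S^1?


deg(f) = 3. Degree is multiplicative: deg(f^2) = (deg f)^2.
deg(f^2) = (3)^2 = 9

9


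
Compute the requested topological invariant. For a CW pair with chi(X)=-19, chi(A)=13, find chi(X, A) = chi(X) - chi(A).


Relative Euler characteristic: chi(X, A) = chi(X) - chi(A).
= -19 - (13) = -32

-32


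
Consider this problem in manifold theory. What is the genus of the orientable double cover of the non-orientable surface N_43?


chi(N_43) = 2 - 43 = -41.
Double cover: chi(Sigma_g) = 2 * chi(N_43) = 2*(-41) = -82.
2 - 2g = -82, so g = (2 - (-82))/2 = 84/2 = 42

42


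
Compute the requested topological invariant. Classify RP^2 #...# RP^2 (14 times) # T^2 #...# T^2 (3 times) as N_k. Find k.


Since a >= 1, the sum is non-orientable; each T^2 can be replaced by RP^2 # RP^2 (since T^2#RP^2 = 3RP^2).
Total crosscaps k = 14 + 2*3 = 20.
Check via chi: chi = 14*1 + 3*0 - (14+3-1)*2 = -18 = 2 - k = -18. Consistent.

20


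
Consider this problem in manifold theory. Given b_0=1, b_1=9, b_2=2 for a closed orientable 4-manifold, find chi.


By Poincare duality b_k = b_{4-k}, so full Betti numbers: b_0=1, b_1=9, b_2=2, b_3=9, b_4=1.
chi = sum (-1)^k b_k = -14

-14


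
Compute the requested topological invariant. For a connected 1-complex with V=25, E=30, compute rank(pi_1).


For a connected graph: rank(pi_1) = b_1 = E - V + 1 = 1 - chi.
chi = V - E = 25 - 30 = -5.
rank = 1 - (-5) = 30 - 25 + 1 = 6

6


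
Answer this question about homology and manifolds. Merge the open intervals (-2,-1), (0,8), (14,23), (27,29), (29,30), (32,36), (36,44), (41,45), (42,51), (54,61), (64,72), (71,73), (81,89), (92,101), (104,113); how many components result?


Sort and merge overlapping open intervals.
Merged: (-2,-1), (0,8), (14,23), (27,29), (29,30), (32,36), (36,51), (54,61), (64,73), (81,89), (92,101), (104,113).
Number of components = 12

12


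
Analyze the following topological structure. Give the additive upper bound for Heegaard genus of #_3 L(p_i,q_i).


Heegaard genus satisfies g(A#B) <= g(A) + g(B).
Each lens space has g = 1.
Upper bound: 3 * 1 = 3

3


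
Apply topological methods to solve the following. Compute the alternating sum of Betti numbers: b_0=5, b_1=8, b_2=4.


chi = sum_k (-1)^k b_k.
= (5) + (-8) + (4)
= 1

1


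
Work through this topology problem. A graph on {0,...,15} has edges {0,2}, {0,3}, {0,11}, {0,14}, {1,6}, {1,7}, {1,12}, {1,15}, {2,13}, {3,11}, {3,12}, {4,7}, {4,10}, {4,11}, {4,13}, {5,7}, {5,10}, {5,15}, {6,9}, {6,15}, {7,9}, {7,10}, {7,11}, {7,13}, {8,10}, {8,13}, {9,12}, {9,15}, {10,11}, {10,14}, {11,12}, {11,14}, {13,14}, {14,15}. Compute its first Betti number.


b_1 = E - V + (number of components).
E = 34, V = 16, components = 1.
b_1 = 34 - 16 + 1 = 19

19


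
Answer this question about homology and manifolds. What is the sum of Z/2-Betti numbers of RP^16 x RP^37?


dim H^*(RP^n; Z/2) = n+1 (one Z/2 in each degree 0..n).
Total Betti number is multiplicative.
Total = (16+1) * (37+1) = 17 * 38 = 646

646


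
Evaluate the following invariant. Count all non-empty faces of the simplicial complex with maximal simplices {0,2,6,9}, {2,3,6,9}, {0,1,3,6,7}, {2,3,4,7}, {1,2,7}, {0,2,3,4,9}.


Each maximal simplex on m vertices has 2^m - 1 nonempty faces.
Take the union (dedupe shared faces).
Total distinct faces = 76

76


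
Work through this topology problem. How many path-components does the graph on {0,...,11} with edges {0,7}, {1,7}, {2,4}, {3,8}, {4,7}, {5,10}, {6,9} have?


Run DFS/union-find over 12 vertices.
V = 12, E = 7.
Number of components = 5

5


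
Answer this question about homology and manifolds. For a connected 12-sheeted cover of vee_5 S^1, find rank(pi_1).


Nielsen-Schreier: an index-n subgroup of F_r is free of rank 1 + n(r-1).
Equivalently: chi(cover) = n*chi(base); chi(vee_r S^1) = 1 - 5 = -4.
chi(E) = 12*(-4) = -48; rank = 1 - chi(E) = 1 - (-48) = 49.
rank = 1 + 12*(5-1) = 1 + 48 = 49

49


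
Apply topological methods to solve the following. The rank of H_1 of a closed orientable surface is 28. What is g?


For a closed orientable surface: b_1 = 2g.
28 = 2g
g = 28 / 2 = 14

14


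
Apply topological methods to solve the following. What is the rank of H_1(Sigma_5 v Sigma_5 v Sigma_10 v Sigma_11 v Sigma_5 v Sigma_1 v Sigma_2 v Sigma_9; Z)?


For a wedge X v Y: reduced H_k(X v Y) = H_k(X) + H_k(Y).
Each Sigma_g contributes b_1 = 2g.
b_1 = 10 + 10 + 20 + 22 + 10 + 2 + 4 + 18 = 96

96


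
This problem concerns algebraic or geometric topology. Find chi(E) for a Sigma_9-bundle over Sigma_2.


For a fiber bundle F -> E -> B (with CW structure): chi(E) = chi(B) * chi(F).
chi(Sigma_2) = -2, chi(Sigma_9) = -16.
chi(E) = (-2) * (-16) = 32

32


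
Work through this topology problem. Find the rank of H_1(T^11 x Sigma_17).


pi_1(A x B) = pi_1(A) x pi_1(B); rank of abelianization = b_1.
b_1(T^11) = 11, b_1(Sigma_17) = 2*17 = 34.
b_1(product) = 11 + 34 = 45

45


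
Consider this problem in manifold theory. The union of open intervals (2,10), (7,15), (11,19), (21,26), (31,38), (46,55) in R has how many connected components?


Sort and merge overlapping open intervals.
Merged: (2,19), (21,26), (31,38), (46,55).
Number of components = 4

4


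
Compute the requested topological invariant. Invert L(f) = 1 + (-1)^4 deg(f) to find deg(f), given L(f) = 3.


L(f) = 1 + (-1)^4 deg(f) on S^4.
3 = 1 + (-1)^4 * deg(f)
(-1)^4 * deg(f) = 2
deg(f) = 2

2


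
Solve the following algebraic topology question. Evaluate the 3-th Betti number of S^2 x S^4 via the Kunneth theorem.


Each S^d has Poincare polynomial 1 + t^d.
The product S^2 x S^4 has Poincare polynomial prod(1+t^d_i).
Expanding: b_0=1, b_2=1, b_4=1, b_6=1.
b_3 = 0

0


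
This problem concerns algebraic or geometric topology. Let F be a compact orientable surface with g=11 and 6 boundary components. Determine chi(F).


For a compact orientable surface with genus g and b boundary components: chi = 2 - 2g - b.
chi = 2 - 2*11 - 6 = 2 - 22 - 6 = -26

-26


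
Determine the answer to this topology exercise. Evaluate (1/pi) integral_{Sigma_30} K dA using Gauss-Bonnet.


Gauss-Bonnet: integral K dA = 2*pi*chi(M).
chi(Sigma_30) = 2 - 2*30 = -58.
(integral K dA)/pi = 2*chi = 2*(-58) = -116

-116


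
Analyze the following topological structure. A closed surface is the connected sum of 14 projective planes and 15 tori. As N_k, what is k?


Since a >= 1, the sum is non-orientable; each T^2 can be replaced by RP^2 # RP^2 (since T^2#RP^2 = 3RP^2).
Total crosscaps k = 14 + 2*15 = 44.
Check via chi: chi = 14*1 + 15*0 - (14+15-1)*2 = -42 = 2 - k = -42. Consistent.

44


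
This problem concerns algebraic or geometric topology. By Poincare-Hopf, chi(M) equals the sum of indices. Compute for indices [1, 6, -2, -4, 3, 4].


Poincare-Hopf: chi(M) = sum of indices of zeros.
chi = (1) + (6) + (-2) + (-4) + (3) + (4) = 8

8


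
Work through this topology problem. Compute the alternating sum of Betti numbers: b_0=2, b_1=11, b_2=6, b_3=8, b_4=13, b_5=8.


chi = sum_k (-1)^k b_k.
= (2) + (-11) + (6) + (-8) + (13) + (-8)
= -6

-6


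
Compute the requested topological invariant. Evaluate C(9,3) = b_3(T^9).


By the Kunneth formula, b_k(T^n) = C(n,k).
b_3(T^9) = C(9,3).
C(9,3) = 9!/(3!*6!) = 84

84


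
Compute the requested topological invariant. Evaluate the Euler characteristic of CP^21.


CP^21 has one cell in each even dimension 0, 2, ..., 2*21 (21+1 cells total).
All cells are even-dimensional, so chi = number of cells.
chi = 21 + 1 = 22

22


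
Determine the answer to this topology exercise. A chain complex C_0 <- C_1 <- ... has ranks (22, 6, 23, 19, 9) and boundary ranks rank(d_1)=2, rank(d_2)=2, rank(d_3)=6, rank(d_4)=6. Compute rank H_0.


rank H_k = rank(ker d_k) - rank(im d_{k+1}).
rank(ker d_0) = rank(C_0) - rank(d_0) = 22 - 0 = 22.
rank(im d_{0+1}) = 2.
rank H_0 = 22 - 2 = 20

20


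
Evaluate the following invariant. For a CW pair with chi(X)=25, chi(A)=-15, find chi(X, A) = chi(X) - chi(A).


Relative Euler characteristic: chi(X, A) = chi(X) - chi(A).
= 25 - (-15) = 40

40


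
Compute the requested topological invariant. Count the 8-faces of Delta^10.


Delta^10 has 10+1 vertices. A 8-face is a choice of 8+1 vertices.
f_8 = C(10+1, 8+1) = C(11,9) = 55

55


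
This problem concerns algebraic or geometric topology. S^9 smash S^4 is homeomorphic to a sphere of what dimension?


S^m ^ S^n = S^{m+n}.
k = 9 + 4 = 13

13


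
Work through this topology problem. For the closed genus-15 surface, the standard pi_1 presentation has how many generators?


Standard presentation: pi_1(Sigma_g) = <a_1,b_1,...,a_g,b_g | [a_1,b_1]...[a_g,b_g] = 1>.
Number of generators = 2g = 2*15 = 30

30


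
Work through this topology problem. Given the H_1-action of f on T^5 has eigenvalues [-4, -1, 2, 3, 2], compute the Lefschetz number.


For a torus self-map: L(f) = det(I - A) where A acts on H_1.
L(f) = (1--4) * (1--1) * (1-2) * (1-3) * (1-2) = 5 * 2 * -1 * -2 * -1 = -20

-20


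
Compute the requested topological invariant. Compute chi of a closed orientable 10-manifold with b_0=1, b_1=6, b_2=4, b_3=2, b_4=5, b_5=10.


By Poincare duality b_k = b_{10-k}, so full Betti numbers: b_0=1, b_1=6, b_2=4, b_3=2, b_4=5, b_5=10, b_6=5, b_7=2, b_8=4, b_9=6, b_10=1.
chi = sum (-1)^k b_k = -6

-6


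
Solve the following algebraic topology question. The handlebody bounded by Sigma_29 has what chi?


A genus-g handlebody deformation retracts to a wedge of g circles.
chi(vee_g S^1) = 1 - g.
chi(H_29) = 1 - 29 = -28

-28


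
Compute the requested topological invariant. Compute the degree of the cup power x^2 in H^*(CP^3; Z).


|x| = 2 in H^*(CP^n).
|x^2| = 2 * |x| = 2 * 2 = 4

4


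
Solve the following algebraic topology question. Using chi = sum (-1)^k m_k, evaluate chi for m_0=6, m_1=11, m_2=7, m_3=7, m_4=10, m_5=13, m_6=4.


Morse theory: chi(M) = sum_k (-1)^k m_k where m_k = #(index-k critical points).
= (6) + (-11) + (7) + (-7) + (10) + (-13) + (4) = -4

-4


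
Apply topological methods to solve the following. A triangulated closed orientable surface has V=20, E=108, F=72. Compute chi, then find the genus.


chi = V - E + F = 20 - 108 + 72 = -16
For orientable closed surface: chi = 2 - 2g, so g = (2 - chi)/2.
g = (2 - (-16)) / 2 = 18 / 2 = 9

9


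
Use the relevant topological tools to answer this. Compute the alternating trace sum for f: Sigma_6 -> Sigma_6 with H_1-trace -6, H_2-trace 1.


L(f) = tr(f_0*) - tr(f_1*) + tr(f_2*).
= 1 - (-6) + (1)
= 8

8


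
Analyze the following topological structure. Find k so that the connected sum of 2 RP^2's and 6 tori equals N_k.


Since a >= 1, the sum is non-orientable; each T^2 can be replaced by RP^2 # RP^2 (since T^2#RP^2 = 3RP^2).
Total crosscaps k = 2 + 2*6 = 14.
Check via chi: chi = 2*1 + 6*0 - (2+6-1)*2 = -12 = 2 - k = -12. Consistent.

14


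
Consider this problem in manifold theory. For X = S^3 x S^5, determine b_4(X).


Each S^d has Poincare polynomial 1 + t^d.
The product S^3 x S^5 has Poincare polynomial prod(1+t^d_i).
Expanding: b_0=1, b_3=1, b_5=1, b_8=1.
b_4 = 0

0


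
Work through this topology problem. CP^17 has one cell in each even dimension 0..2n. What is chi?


CP^17 has one cell in each even dimension 0, 2, ..., 2*17 (17+1 cells total).
All cells are even-dimensional, so chi = number of cells.
chi = 17 + 1 = 18

18


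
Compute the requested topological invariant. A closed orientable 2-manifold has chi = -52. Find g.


chi = 2 - 2g for closed orientable surfaces.
-52 = 2 - 2g
2g = 2 - (-52) = 54
g = 27

27


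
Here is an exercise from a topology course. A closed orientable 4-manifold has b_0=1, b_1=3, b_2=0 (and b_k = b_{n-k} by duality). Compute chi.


By Poincare duality b_k = b_{4-k}, so full Betti numbers: b_0=1, b_1=3, b_2=0, b_3=3, b_4=1.
chi = sum (-1)^k b_k = -4

-4


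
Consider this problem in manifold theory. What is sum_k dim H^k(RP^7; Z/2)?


H^k(RP^7; Z/2) = Z/2 for each 0 <= k <= 7.
Total dimension = 7 + 1 = 8

8


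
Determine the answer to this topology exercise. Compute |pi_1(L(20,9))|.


pi_1(L(p,q)) = Z/pZ for any q coprime to p.
|pi_1(L(20,9))| = 20

20


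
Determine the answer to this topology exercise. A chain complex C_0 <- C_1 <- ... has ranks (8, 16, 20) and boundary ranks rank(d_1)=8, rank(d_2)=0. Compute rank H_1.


rank H_k = rank(ker d_k) - rank(im d_{k+1}).
rank(ker d_1) = rank(C_1) - rank(d_1) = 16 - 8 = 8.
rank(im d_{1+1}) = 0.
rank H_1 = 8 - 0 = 8

8


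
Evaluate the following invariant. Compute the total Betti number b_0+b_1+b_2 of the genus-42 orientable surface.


For Sigma_42: b_0 = 1, b_1 = 2g = 84, b_2 = 1.
Total = 1 + 84 + 1 = 86

86


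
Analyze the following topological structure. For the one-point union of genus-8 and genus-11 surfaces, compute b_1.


For a wedge: H_1(A v B) = H_1(A) + H_1(B).
b_1(Sigma_8) = 16, b_1(Sigma_11) = 22.
b_1 = 16 + 22 = 38

38


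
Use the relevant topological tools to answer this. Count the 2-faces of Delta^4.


Delta^4 has 4+1 vertices. A 2-face is a choice of 2+1 vertices.
f_2 = C(4+1, 2+1) = C(5,3) = 10

10


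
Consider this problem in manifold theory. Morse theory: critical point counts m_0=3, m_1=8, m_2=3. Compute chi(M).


Morse theory: chi(M) = sum_k (-1)^k m_k where m_k = #(index-k critical points).
= (3) + (-8) + (3) = -2

-2


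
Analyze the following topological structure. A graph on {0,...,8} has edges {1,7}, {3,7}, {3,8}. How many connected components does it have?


Run DFS/union-find over 9 vertices.
V = 9, E = 3.
Number of components = 6

6


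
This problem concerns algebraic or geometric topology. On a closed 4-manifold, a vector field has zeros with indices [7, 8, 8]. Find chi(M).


Poincare-Hopf: chi(M) = sum of indices of zeros.
chi = (7) + (8) + (8) = 23

23


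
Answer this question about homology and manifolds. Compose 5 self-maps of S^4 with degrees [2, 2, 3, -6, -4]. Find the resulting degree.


Degree is multiplicative: deg(composition) = product of degrees.
= (2) * (2) * (3) * (-6) * (-4) = 288

288


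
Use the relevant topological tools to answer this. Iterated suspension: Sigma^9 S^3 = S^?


Each suspension raises dimension by 1: Sigma S^n = S^{n+1}.
Sigma^9 S^3 = S^{3+9} = S^12

12


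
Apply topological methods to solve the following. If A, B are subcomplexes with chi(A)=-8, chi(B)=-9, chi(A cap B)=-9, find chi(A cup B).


chi(A cup B) = chi(A) + chi(B) - chi(A cap B)
= -8 + (-9) - (-9)
= -8

-8


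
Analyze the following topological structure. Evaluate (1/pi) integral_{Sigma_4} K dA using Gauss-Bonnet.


Gauss-Bonnet: integral K dA = 2*pi*chi(M).
chi(Sigma_4) = 2 - 2*4 = -6.
(integral K dA)/pi = 2*chi = 2*(-6) = -12

-12


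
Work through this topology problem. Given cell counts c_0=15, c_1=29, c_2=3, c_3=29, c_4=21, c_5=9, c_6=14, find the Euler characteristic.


chi = sum_k (-1)^k c_k.
= (-1)^0*15 + (-1)^1*29 + (-1)^2*3 + (-1)^3*29 + (-1)^4*21 + (-1)^5*9 + (-1)^6*14
= (15) + (-29) + (3) + (-29) + (21) + (-9) + (14)
= -14

-14


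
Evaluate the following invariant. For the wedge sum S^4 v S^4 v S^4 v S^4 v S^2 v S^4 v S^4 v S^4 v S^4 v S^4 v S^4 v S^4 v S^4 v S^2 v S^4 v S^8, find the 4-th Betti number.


For a wedge of spheres, H_k (k>0) is free on one generator per sphere of dimension k.
Spheres of dimension 4: count = 13.
b_4 = 13

13


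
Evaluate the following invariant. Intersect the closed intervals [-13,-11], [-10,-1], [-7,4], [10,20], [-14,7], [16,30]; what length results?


Intersection = [max(a_i), min(b_i)] = [16, -11].
Since 16 > -11, the intersection is empty.
Length = 0

0


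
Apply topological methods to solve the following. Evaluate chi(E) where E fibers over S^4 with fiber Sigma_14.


chi(S^4) = 2 (n even), chi(Sigma_14) = 2 - 2*14 = -26.
chi(E) = 2 * (-26) = -52

-52


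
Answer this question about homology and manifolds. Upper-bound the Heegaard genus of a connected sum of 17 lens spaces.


Heegaard genus satisfies g(A#B) <= g(A) + g(B).
Each lens space has g = 1.
Upper bound: 17 * 1 = 17

17


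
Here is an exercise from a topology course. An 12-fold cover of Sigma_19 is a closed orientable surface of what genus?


For an n-sheeted cover: chi(E) = n * chi(B).
chi(Sigma_19) = 2 - 2*19 = -36.
chi(E) = 12 * (-36) = -432.
genus(E) = (2 - chi(E))/2 = (2 - (-432))/2 = 434/2 = 217

217


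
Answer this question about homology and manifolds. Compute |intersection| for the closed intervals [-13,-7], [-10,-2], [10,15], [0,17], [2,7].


Intersection = [max(a_i), min(b_i)] = [10, -7].
Since 10 > -7, the intersection is empty.
Length = 0

0


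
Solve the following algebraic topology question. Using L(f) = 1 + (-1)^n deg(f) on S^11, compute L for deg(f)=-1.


On S^11: L(f) = tr(f_0*) + (-1)^11 tr(f_11*) = 1 + (-1)^11 * deg(f).
L(f) = 1 + (-1)^11 * -1 = 1 + 1 = 2

2


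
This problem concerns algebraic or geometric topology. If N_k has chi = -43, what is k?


chi = 2 - k for closed non-orientable surfaces with k crosscaps.
-43 = 2 - k
k = 2 - (-43) = 45

45


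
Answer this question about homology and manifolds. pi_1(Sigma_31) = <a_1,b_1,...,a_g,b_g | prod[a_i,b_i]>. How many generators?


Standard presentation: pi_1(Sigma_g) = <a_1,b_1,...,a_g,b_g | [a_1,b_1]...[a_g,b_g] = 1>.
Number of generators = 2g = 2*31 = 62

62


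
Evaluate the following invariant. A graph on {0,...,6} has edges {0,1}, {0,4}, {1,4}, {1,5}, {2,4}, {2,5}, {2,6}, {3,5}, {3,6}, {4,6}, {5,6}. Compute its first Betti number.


b_1 = E - V + (number of components).
E = 11, V = 7, components = 1.
b_1 = 11 - 7 + 1 = 5

5


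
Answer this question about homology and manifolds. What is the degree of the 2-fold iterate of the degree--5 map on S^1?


deg(f) = -5. Degree is multiplicative: deg(f^2) = (deg f)^2.
deg(f^2) = (-5)^2 = 25

25


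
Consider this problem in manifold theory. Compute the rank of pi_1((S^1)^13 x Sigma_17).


pi_1(A x B) = pi_1(A) x pi_1(B); rank of abelianization = b_1.
b_1(T^13) = 13, b_1(Sigma_17) = 2*17 = 34.
b_1(product) = 13 + 34 = 47

47


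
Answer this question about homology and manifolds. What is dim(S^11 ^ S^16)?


S^m ^ S^n = S^{m+n}.
k = 11 + 16 = 27

27


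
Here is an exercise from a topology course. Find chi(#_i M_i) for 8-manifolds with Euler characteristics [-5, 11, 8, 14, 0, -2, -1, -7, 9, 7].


For n-manifolds: chi(A#B) = chi(A) + chi(B) - chi(S^8).
chi(S^8) = 1 + (-1)^8 = 2.
chi(#) = (sum chi_i) - (10-1)*chi(S^8) = 34 - 9*2 = 16

16


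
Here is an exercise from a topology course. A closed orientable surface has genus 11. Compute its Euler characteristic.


For a closed orientable surface of genus g: chi = 2 - 2g.
Here g = 11.
chi = 2 - 2*11 = 2 - 22 = -20

-20


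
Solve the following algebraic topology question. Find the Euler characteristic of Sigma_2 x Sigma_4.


chi(Sigma_2) = 2 - 2*2 = -2
chi(Sigma_4) = 2 - 2*4 = -6
chi(product) = (-2) * (-6) = 12

12


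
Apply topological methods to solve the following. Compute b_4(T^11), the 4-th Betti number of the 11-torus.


By the Kunneth formula, b_k(T^n) = C(n,k).
b_4(T^11) = C(11,4).
C(11,4) = 11!/(4!*7!) = 330

330


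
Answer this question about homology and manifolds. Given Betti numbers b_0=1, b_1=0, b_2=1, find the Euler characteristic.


chi = sum_k (-1)^k b_k.
= (1) + (0) + (1)
= 2

2


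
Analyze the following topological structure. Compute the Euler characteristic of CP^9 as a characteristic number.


For any closed oriented manifold, <e(TM),[M]> = chi(M).
chi(CP^9) = 9+1 = 10

10


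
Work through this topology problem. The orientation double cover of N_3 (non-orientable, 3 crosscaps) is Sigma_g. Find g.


chi(N_3) = 2 - 3 = -1.
Double cover: chi(Sigma_g) = 2 * chi(N_3) = 2*(-1) = -2.
2 - 2g = -2, so g = (2 - (-2))/2 = 4/2 = 2

2


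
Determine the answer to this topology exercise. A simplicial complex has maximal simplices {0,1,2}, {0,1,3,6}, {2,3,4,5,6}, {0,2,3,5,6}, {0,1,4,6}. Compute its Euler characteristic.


Enumerate all faces; f-vector: f_0=7, f_1=20, f_2=23, f_3=11, f_4=2.
chi = sum (-1)^k f_k = 1

1


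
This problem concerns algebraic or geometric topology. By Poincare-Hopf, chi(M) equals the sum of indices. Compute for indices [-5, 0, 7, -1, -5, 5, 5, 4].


Poincare-Hopf: chi(M) = sum of indices of zeros.
chi = (-5) + (0) + (7) + (-1) + (-5) + (5) + (5) + (4) = 10

10


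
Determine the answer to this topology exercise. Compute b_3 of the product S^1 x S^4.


Each S^d has Poincare polynomial 1 + t^d.
The product S^1 x S^4 has Poincare polynomial prod(1+t^d_i).
Expanding: b_0=1, b_1=1, b_4=1, b_5=1.
b_3 = 0

0


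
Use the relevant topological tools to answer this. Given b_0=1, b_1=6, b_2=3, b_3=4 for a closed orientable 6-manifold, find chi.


By Poincare duality b_k = b_{6-k}, so full Betti numbers: b_0=1, b_1=6, b_2=3, b_3=4, b_4=3, b_5=6, b_6=1.
chi = sum (-1)^k b_k = -8

-8


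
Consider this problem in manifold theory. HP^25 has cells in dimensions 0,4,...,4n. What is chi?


HP^25 has one cell in each dimension 0, 4, ..., 4*25 (25+1 cells, all even-dim).
chi = 25 + 1 = 26

26


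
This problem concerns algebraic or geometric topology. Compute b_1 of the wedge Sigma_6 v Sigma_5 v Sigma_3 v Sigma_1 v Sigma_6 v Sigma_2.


For a wedge X v Y: reduced H_k(X v Y) = H_k(X) + H_k(Y).
Each Sigma_g contributes b_1 = 2g.
b_1 = 12 + 10 + 6 + 2 + 12 + 4 = 46

46


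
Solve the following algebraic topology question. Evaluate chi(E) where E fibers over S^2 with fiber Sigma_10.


chi(S^2) = 2 (n even), chi(Sigma_10) = 2 - 2*10 = -18.
chi(E) = 2 * (-18) = -36

-36


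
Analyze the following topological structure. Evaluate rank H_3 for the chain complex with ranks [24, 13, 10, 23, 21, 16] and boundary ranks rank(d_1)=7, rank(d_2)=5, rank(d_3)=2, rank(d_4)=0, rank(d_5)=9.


rank H_k = rank(ker d_k) - rank(im d_{k+1}).
rank(ker d_3) = rank(C_3) - rank(d_3) = 23 - 2 = 21.
rank(im d_{3+1}) = 0.
rank H_3 = 21 - 0 = 21

21


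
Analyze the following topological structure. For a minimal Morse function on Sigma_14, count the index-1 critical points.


A perfect Morse function has m_k = b_k.
For Sigma_14: b_0=1, b_1=2g=28, b_2=1.
Saddles m_1 = 2g = 28

28


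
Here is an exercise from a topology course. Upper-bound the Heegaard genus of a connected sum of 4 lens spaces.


Heegaard genus satisfies g(A#B) <= g(A) + g(B).
Each lens space has g = 1.
Upper bound: 4 * 1 = 4

4


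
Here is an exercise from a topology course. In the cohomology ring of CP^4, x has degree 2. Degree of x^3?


|x| = 2 in H^*(CP^n).
|x^3| = 3 * |x| = 3 * 2 = 6

6


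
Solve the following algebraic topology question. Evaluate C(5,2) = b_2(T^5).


By the Kunneth formula, b_k(T^n) = C(n,k).
b_2(T^5) = C(5,2).
C(5,2) = 5!/(2!*3!) = 10

10


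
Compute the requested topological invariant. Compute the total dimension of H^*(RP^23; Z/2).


H^k(RP^23; Z/2) = Z/2 for each 0 <= k <= 23.
Total dimension = 23 + 1 = 24

24


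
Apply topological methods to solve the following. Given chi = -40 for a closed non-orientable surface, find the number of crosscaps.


chi = 2 - k for closed non-orientable surfaces with k crosscaps.
-40 = 2 - k
k = 2 - (-40) = 42

42


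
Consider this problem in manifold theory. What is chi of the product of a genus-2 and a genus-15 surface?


chi(Sigma_2) = 2 - 2*2 = -2
chi(Sigma_15) = 2 - 2*15 = -28
chi(product) = (-2) * (-28) = 56

56


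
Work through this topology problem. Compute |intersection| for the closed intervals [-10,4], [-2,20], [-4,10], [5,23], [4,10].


Intersection = [max(a_i), min(b_i)] = [5, 4].
Since 5 > 4, the intersection is empty.
Length = 0

0


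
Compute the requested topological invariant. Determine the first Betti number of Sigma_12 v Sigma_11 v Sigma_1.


For a wedge X v Y: reduced H_k(X v Y) = H_k(X) + H_k(Y).
Each Sigma_g contributes b_1 = 2g.
b_1 = 24 + 22 + 2 = 48

48


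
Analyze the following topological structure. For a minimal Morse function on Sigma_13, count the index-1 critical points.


A perfect Morse function has m_k = b_k.
For Sigma_13: b_0=1, b_1=2g=26, b_2=1.
Saddles m_1 = 2g = 26

26


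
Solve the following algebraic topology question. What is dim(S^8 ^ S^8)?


S^m ^ S^n = S^{m+n}.
k = 8 + 8 = 16

16


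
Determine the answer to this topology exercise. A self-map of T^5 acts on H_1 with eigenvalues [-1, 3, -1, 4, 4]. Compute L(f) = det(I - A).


For a torus self-map: L(f) = det(I - A) where A acts on H_1.
L(f) = (1--1) * (1-3) * (1--1) * (1-4) * (1-4) = 2 * -2 * 2 * -3 * -3 = -72

-72


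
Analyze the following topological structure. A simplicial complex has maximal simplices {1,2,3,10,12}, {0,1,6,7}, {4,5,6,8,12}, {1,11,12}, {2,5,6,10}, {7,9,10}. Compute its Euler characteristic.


Enumerate all faces; f-vector: f_0=13, f_1=35, f_2=30, f_3=12, f_4=2.
chi = sum (-1)^k f_k = -2

-2


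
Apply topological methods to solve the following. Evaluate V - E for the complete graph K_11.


K_11: V = 11, E = C(11,2) = 55.
chi = V - E = 11 - 55 = -44

-44


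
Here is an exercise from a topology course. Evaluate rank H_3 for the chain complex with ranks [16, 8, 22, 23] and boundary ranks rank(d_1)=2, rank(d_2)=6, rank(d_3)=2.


rank H_k = rank(ker d_k) - rank(im d_{k+1}).
rank(ker d_3) = rank(C_3) - rank(d_3) = 23 - 2 = 21.
rank(im d_{3+1}) = 0.
rank H_3 = 21 - 0 = 21

21


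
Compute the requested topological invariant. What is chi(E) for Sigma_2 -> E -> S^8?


chi(S^8) = 2 (n even), chi(Sigma_2) = 2 - 2*2 = -2.
chi(E) = 2 * (-2) = -4

-4


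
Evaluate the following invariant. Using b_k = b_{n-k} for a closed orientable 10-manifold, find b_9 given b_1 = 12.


Poincare duality for closed orientable n-manifolds: b_k = b_{n-k}.
Here n = 10, so b_9 = b_1 = 12

12


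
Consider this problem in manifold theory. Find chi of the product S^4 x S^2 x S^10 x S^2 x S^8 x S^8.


chi is multiplicative: chi(X x Y) = chi(X) chi(Y).
Each even-dim sphere has chi = 2. There are 6 factors.
chi = 2^6 = 64

64


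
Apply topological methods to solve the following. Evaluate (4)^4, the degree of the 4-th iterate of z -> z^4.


deg(f) = 4. Degree is multiplicative: deg(f^4) = (deg f)^4.
deg(f^4) = (4)^4 = 256

256


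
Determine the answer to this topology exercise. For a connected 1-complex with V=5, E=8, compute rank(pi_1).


For a connected graph: rank(pi_1) = b_1 = E - V + 1 = 1 - chi.
chi = V - E = 5 - 8 = -3.
rank = 1 - (-3) = 8 - 5 + 1 = 4

4


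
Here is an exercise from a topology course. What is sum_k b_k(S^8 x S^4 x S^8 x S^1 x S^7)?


Total Betti number is multiplicative under products.
Each S^d (d>=1) has total Betti number 2.
There are 5 sphere factors.
Total = 2^5 = 32

32


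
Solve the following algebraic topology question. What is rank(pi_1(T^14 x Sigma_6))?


pi_1(A x B) = pi_1(A) x pi_1(B); rank of abelianization = b_1.
b_1(T^14) = 14, b_1(Sigma_6) = 2*6 = 12.
b_1(product) = 14 + 12 = 26

26


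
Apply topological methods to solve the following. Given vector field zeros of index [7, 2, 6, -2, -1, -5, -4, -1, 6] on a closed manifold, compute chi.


Poincare-Hopf: chi(M) = sum of indices of zeros.
chi = (7) + (2) + (6) + (-2) + (-1) + (-5) + (-4) + (-1) + (6) = 8

8


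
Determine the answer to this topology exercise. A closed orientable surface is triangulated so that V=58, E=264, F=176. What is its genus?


chi = V - E + F = 58 - 264 + 176 = -30
For orientable closed surface: chi = 2 - 2g, so g = (2 - chi)/2.
g = (2 - (-30)) / 2 = 32 / 2 = 16

16


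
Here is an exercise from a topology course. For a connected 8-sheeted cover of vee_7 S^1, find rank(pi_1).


Nielsen-Schreier: an index-n subgroup of F_r is free of rank 1 + n(r-1).
Equivalently: chi(cover) = n*chi(base); chi(vee_r S^1) = 1 - 7 = -6.
chi(E) = 8*(-6) = -48; rank = 1 - chi(E) = 1 - (-48) = 49.
rank = 1 + 8*(7-1) = 1 + 48 = 49

49


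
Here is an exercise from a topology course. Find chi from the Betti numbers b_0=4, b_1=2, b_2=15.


chi = sum_k (-1)^k b_k.
= (4) + (-2) + (15)
= 17

17


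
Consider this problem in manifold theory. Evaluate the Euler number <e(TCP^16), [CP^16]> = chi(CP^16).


For any closed oriented manifold, <e(TM),[M]> = chi(M).
chi(CP^16) = 16+1 = 17

17


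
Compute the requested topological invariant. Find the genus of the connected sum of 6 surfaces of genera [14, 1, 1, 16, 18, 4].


Genus is additive under connected sum of orientable surfaces.
g = 14 + 1 + 1 + 16 + 18 + 4 = 54

54


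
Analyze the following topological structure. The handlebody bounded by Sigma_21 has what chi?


A genus-g handlebody deformation retracts to a wedge of g circles.
chi(vee_g S^1) = 1 - g.
chi(H_21) = 1 - 21 = -20

-20


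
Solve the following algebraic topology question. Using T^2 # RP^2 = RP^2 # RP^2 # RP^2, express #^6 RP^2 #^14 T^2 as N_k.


Since a >= 1, the sum is non-orientable; each T^2 can be replaced by RP^2 # RP^2 (since T^2#RP^2 = 3RP^2).
Total crosscaps k = 6 + 2*14 = 34.
Check via chi: chi = 6*1 + 14*0 - (6+14-1)*2 = -32 = 2 - k = -32. Consistent.

34


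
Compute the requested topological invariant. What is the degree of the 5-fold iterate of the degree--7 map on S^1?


deg(f) = -7. Degree is multiplicative: deg(f^5) = (deg f)^5.
deg(f^5) = (-7)^5 = -16807

-16807


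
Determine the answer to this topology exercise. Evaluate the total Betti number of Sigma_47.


For Sigma_47: b_0 = 1, b_1 = 2g = 94, b_2 = 1.
Total = 1 + 94 + 1 = 96

96


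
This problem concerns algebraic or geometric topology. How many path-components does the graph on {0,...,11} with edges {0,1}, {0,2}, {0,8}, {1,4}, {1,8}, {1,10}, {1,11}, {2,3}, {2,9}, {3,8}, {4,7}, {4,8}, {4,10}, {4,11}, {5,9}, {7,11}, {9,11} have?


Run DFS/union-find over 12 vertices.
V = 12, E = 17.
Number of components = 2

2


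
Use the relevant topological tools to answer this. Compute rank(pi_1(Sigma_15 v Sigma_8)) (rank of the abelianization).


For a wedge: H_1(A v B) = H_1(A) + H_1(B).
b_1(Sigma_15) = 30, b_1(Sigma_8) = 16.
b_1 = 30 + 16 = 46

46


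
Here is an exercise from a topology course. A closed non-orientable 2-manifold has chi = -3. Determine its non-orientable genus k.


chi = 2 - k for closed non-orientable surfaces with k crosscaps.
-3 = 2 - k
k = 2 - (-3) = 5

5


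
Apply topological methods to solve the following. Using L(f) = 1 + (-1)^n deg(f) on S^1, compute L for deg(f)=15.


On S^1: L(f) = tr(f_0*) + (-1)^1 tr(f_1*) = 1 + (-1)^1 * deg(f).
L(f) = 1 + (-1)^1 * 15 = 1 + -15 = -14

-14


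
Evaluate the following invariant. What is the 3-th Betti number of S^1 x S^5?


Each S^d has Poincare polynomial 1 + t^d.
The product S^1 x S^5 has Poincare polynomial prod(1+t^d_i).
Expanding: b_0=1, b_1=1, b_5=1, b_6=1.
b_3 = 0

0


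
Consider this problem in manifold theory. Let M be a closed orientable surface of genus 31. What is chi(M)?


For a closed orientable surface of genus g: chi = 2 - 2g.
Here g = 31.
chi = 2 - 2*31 = 2 - 62 = -60

-60


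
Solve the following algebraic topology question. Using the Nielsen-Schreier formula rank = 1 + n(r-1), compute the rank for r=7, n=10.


Nielsen-Schreier: an index-n subgroup of F_r is free of rank 1 + n(r-1).
Equivalently: chi(cover) = n*chi(base); chi(vee_r S^1) = 1 - 7 = -6.
chi(E) = 10*(-6) = -60; rank = 1 - chi(E) = 1 - (-60) = 61.
rank = 1 + 10*(7-1) = 1 + 60 = 61

61


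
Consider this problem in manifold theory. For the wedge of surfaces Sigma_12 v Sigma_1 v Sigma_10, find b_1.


For a wedge X v Y: reduced H_k(X v Y) = H_k(X) + H_k(Y).
Each Sigma_g contributes b_1 = 2g.
b_1 = 24 + 2 + 20 = 46

46


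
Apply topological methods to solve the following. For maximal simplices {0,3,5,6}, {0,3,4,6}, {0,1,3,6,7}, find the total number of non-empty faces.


Each maximal simplex on m vertices has 2^m - 1 nonempty faces.
Take the union (dedupe shared faces).
Total distinct faces = 47

47


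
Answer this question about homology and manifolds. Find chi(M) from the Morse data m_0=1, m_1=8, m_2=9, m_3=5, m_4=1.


Morse theory: chi(M) = sum_k (-1)^k m_k where m_k = #(index-k critical points).
= (1) + (-8) + (9) + (-5) + (1) = -2

-2


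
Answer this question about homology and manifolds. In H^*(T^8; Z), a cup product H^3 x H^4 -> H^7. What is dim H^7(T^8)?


Cup product: H^p x H^q -> H^{p+q}; here p+q = 3+4 = 7.
rank H^k(T^n) = C(n,k).
C(8,7) = 8

8


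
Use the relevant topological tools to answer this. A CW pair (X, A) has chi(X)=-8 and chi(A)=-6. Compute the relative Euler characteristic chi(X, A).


Relative Euler characteristic: chi(X, A) = chi(X) - chi(A).
= -8 - (-6) = -2

-2


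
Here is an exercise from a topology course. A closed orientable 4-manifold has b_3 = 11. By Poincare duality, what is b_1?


Poincare duality for closed orientable n-manifolds: b_k = b_{n-k}.
Here n = 4, so b_1 = b_3 = 11

11


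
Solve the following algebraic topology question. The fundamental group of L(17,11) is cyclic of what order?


pi_1(L(p,q)) = Z/pZ for any q coprime to p.
|pi_1(L(17,11))| = 17

17


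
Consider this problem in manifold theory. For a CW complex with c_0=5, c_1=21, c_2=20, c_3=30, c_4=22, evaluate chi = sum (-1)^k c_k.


chi = sum_k (-1)^k c_k.
= (-1)^0*5 + (-1)^1*21 + (-1)^2*20 + (-1)^3*30 + (-1)^4*22
= (5) + (-21) + (20) + (-30) + (22)
= -4

-4


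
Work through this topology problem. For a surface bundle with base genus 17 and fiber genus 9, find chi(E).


For a fiber bundle F -> E -> B (with CW structure): chi(E) = chi(B) * chi(F).
chi(Sigma_17) = -32, chi(Sigma_9) = -16.
chi(E) = (-32) * (-16) = 512

512
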